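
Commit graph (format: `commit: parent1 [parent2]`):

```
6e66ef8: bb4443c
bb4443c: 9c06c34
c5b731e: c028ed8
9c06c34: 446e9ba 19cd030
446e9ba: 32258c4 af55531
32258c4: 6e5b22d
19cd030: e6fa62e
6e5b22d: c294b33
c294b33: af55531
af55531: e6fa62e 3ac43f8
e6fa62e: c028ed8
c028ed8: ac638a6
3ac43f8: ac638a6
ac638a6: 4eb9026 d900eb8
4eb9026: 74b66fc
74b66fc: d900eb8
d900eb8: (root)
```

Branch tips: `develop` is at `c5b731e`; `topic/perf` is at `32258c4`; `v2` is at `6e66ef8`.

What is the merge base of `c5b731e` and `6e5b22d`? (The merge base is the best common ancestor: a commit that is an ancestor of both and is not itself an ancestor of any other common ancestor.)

Ancestors of c5b731e: {4eb9026, 74b66fc, ac638a6, c028ed8, c5b731e, d900eb8}.
Ancestors of 6e5b22d: {3ac43f8, 4eb9026, 6e5b22d, 74b66fc, ac638a6, af55531, c028ed8, c294b33, d900eb8, e6fa62e}.
Common ancestors: {4eb9026, 74b66fc, ac638a6, c028ed8, d900eb8}.
Among these, c028ed8 is not an ancestor of any other common ancestor — it is the merge base.

c028ed8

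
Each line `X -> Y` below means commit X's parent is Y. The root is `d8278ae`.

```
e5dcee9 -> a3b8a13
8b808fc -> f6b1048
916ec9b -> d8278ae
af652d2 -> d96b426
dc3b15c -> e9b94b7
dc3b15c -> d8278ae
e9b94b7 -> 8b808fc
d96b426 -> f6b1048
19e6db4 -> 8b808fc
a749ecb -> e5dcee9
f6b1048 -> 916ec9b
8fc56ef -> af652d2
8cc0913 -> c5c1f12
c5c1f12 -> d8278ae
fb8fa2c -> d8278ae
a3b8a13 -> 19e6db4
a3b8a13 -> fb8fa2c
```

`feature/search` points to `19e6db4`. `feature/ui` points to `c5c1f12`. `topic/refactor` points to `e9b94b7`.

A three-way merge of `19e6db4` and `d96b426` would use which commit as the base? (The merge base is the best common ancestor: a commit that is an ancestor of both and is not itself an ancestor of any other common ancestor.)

f6b1048

Ancestors of 19e6db4: {19e6db4, 8b808fc, 916ec9b, d8278ae, f6b1048}.
Ancestors of d96b426: {916ec9b, d8278ae, d96b426, f6b1048}.
Common ancestors: {916ec9b, d8278ae, f6b1048}.
Among these, f6b1048 is not an ancestor of any other common ancestor — it is the merge base.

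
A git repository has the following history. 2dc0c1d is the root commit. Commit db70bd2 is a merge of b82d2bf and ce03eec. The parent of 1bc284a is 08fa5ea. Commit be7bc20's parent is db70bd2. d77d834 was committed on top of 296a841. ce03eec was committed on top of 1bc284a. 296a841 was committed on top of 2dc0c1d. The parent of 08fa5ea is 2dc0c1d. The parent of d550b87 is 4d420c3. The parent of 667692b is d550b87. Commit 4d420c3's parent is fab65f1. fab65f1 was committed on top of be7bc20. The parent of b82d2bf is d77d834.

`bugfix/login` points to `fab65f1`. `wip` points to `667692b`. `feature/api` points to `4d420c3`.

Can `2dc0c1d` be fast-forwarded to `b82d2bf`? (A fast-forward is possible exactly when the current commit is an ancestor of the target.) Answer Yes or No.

Yes

A fast-forward from 2dc0c1d to b82d2bf is possible iff 2dc0c1d is an ancestor of b82d2bf.
Ancestors of b82d2bf: {296a841, 2dc0c1d, b82d2bf, d77d834}.
2dc0c1d is among them, so fast-forward is possible.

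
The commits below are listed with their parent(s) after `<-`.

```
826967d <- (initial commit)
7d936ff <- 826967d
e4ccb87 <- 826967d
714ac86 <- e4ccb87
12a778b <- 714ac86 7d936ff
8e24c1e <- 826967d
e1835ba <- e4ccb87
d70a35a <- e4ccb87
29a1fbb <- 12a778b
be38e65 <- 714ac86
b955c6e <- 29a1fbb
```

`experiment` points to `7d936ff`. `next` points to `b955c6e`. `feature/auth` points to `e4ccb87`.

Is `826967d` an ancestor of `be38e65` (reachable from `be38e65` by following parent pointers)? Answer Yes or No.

Ancestors of be38e65 (commits reachable by following parents): {714ac86, 826967d, be38e65, e4ccb87}.
826967d is in that set, so it is an ancestor of be38e65.

Yes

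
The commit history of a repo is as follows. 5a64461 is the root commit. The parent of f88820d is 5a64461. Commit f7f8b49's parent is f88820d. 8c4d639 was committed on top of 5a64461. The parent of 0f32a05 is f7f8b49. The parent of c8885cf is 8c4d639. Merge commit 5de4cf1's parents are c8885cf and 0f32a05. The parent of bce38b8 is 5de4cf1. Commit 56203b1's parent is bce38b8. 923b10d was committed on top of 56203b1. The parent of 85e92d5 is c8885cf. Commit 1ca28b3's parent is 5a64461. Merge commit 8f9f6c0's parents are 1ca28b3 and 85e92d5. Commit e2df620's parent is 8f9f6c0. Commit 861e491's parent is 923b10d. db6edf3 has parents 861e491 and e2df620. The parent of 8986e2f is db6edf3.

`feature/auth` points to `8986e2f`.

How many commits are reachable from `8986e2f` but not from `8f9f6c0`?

11

Reachable from 8986e2f: {0f32a05, 1ca28b3, 56203b1, 5a64461, 5de4cf1, 85e92d5, 861e491, 8986e2f, 8c4d639, 8f9f6c0, 923b10d, bce38b8, c8885cf, db6edf3, e2df620, f7f8b49, f88820d}.
Reachable from 8f9f6c0: {1ca28b3, 5a64461, 85e92d5, 8c4d639, 8f9f6c0, c8885cf}.
In 8986e2f's history but not 8f9f6c0's: {0f32a05, 56203b1, 5de4cf1, 861e491, 8986e2f, 923b10d, bce38b8, db6edf3, e2df620, f7f8b49, f88820d} — 11 commits.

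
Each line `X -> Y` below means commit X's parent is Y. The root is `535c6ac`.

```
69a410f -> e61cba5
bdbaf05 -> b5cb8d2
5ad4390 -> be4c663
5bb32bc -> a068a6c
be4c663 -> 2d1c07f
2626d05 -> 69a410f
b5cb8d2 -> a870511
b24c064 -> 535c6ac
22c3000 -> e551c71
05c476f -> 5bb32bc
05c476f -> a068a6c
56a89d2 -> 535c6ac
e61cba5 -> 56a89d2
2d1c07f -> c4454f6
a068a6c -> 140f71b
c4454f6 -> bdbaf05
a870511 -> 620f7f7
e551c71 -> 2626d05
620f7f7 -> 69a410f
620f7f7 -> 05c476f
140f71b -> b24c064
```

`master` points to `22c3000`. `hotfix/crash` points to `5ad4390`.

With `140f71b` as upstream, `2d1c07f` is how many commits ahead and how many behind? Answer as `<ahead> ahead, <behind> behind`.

12 ahead, 0 behind

Reachable from 2d1c07f: {05c476f, 140f71b, 2d1c07f, 535c6ac, 56a89d2, 5bb32bc, 620f7f7, 69a410f, a068a6c, a870511, b24c064, b5cb8d2, bdbaf05, c4454f6, e61cba5}.
Reachable from 140f71b: {140f71b, 535c6ac, b24c064}.
Only in 2d1c07f's history (ahead): {05c476f, 2d1c07f, 56a89d2, 5bb32bc, 620f7f7, 69a410f, a068a6c, a870511, b5cb8d2, bdbaf05, c4454f6, e61cba5} — 12.
Only in 140f71b's history (behind): {} — 0.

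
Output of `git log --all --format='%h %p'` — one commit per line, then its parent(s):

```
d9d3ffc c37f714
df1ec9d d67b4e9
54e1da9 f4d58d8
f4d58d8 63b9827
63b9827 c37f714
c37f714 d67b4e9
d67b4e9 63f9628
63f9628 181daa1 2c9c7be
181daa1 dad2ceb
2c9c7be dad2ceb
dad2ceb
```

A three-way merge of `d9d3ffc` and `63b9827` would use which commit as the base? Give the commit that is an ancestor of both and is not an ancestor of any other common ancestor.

Ancestors of d9d3ffc: {181daa1, 2c9c7be, 63f9628, c37f714, d67b4e9, d9d3ffc, dad2ceb}.
Ancestors of 63b9827: {181daa1, 2c9c7be, 63b9827, 63f9628, c37f714, d67b4e9, dad2ceb}.
Common ancestors: {181daa1, 2c9c7be, 63f9628, c37f714, d67b4e9, dad2ceb}.
Among these, c37f714 is not an ancestor of any other common ancestor — it is the merge base.

c37f714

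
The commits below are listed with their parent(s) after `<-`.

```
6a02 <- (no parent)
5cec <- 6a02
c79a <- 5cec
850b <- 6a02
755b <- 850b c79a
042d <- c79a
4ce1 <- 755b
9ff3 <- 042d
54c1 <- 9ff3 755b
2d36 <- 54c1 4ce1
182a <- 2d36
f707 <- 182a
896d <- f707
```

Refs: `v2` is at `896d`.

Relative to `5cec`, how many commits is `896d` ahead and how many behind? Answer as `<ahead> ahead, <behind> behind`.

11 ahead, 0 behind

Reachable from 896d: {042d, 182a, 2d36, 4ce1, 54c1, 5cec, 6a02, 755b, 850b, 896d, 9ff3, c79a, f707}.
Reachable from 5cec: {5cec, 6a02}.
Only in 896d's history (ahead): {042d, 182a, 2d36, 4ce1, 54c1, 755b, 850b, 896d, 9ff3, c79a, f707} — 11.
Only in 5cec's history (behind): {} — 0.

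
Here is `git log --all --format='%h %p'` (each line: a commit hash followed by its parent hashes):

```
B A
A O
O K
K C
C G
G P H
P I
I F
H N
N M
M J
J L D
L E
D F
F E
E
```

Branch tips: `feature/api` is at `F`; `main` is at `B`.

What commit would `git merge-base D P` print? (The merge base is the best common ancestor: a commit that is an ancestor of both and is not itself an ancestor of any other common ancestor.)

Ancestors of D: {D, E, F}.
Ancestors of P: {E, F, I, P}.
Common ancestors: {E, F}.
Among these, F is not an ancestor of any other common ancestor — it is the merge base.

F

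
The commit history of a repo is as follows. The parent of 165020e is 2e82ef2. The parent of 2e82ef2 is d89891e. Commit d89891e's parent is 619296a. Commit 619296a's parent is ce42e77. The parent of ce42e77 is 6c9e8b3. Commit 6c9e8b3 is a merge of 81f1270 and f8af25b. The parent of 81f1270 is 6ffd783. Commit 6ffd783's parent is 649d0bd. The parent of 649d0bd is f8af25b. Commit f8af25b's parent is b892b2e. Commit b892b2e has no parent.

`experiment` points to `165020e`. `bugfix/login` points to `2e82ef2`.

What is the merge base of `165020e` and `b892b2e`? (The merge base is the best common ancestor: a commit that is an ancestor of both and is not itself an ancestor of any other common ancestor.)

Ancestors of 165020e: {165020e, 2e82ef2, 619296a, 649d0bd, 6c9e8b3, 6ffd783, 81f1270, b892b2e, ce42e77, d89891e, f8af25b}.
Ancestors of b892b2e: {b892b2e}.
Common ancestors: {b892b2e}.
The only common ancestor is b892b2e, so it is the merge base.

b892b2e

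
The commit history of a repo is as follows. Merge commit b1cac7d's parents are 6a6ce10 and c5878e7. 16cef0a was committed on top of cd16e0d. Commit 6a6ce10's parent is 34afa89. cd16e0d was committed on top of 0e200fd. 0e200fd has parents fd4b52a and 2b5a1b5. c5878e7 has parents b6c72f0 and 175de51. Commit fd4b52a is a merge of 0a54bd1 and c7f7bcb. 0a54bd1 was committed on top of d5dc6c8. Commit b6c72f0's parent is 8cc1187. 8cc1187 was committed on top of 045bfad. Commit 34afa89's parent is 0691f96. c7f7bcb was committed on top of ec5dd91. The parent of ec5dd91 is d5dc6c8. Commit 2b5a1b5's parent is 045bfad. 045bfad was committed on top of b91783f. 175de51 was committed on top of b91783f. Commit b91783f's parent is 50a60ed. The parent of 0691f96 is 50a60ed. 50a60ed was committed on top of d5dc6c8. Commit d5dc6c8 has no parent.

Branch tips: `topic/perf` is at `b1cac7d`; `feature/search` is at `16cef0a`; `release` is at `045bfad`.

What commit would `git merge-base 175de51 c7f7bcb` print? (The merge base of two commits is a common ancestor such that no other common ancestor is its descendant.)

Ancestors of 175de51: {175de51, 50a60ed, b91783f, d5dc6c8}.
Ancestors of c7f7bcb: {c7f7bcb, d5dc6c8, ec5dd91}.
Common ancestors: {d5dc6c8}.
The only common ancestor is d5dc6c8, so it is the merge base.

d5dc6c8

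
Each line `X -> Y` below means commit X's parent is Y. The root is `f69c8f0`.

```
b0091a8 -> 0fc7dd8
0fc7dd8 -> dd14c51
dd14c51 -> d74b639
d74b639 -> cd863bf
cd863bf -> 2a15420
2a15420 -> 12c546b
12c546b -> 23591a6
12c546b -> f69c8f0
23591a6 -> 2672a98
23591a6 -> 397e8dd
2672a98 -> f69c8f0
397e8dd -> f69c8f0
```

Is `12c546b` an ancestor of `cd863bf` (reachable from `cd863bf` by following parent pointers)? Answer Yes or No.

Yes

Ancestors of cd863bf (commits reachable by following parents): {12c546b, 23591a6, 2672a98, 2a15420, 397e8dd, cd863bf, f69c8f0}.
12c546b is in that set, so it is an ancestor of cd863bf.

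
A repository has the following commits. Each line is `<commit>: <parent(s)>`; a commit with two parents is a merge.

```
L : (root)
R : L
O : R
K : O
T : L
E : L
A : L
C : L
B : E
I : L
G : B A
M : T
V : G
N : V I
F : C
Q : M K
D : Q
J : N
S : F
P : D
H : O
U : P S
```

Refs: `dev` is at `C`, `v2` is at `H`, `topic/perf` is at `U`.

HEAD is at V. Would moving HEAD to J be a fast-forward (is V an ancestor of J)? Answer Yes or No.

A fast-forward from V to J is possible iff V is an ancestor of J.
Ancestors of J: {A, B, E, G, I, J, L, N, V}.
V is among them, so fast-forward is possible.

Yes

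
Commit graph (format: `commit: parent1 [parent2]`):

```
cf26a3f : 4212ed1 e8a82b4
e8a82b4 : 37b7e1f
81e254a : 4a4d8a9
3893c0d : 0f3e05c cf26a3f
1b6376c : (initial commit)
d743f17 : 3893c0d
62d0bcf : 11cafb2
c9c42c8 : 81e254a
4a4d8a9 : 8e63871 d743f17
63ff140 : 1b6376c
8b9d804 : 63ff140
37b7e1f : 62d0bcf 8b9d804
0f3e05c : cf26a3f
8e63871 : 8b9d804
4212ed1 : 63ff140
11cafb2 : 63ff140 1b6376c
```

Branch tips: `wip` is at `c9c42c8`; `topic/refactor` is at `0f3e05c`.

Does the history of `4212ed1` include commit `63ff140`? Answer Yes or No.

Yes

Ancestors of 4212ed1 (commits reachable by following parents): {1b6376c, 4212ed1, 63ff140}.
63ff140 is in that set, so it is an ancestor of 4212ed1.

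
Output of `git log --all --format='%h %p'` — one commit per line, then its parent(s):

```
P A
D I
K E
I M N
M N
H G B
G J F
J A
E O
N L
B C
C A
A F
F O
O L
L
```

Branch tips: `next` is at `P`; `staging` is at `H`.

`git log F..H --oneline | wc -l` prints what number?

Reachable from H: {A, B, C, F, G, H, J, L, O}.
Reachable from F: {F, L, O}.
In H's history but not F's: {A, B, C, G, H, J} — 6 commits.

6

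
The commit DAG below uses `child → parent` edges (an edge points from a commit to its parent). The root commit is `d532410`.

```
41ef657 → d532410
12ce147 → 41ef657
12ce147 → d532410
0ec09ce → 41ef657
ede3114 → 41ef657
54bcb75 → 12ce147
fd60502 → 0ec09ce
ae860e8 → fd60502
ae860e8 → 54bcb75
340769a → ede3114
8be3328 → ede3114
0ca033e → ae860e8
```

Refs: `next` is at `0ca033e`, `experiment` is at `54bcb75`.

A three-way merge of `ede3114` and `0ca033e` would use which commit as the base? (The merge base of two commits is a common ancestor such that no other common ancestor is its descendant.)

Ancestors of ede3114: {41ef657, d532410, ede3114}.
Ancestors of 0ca033e: {0ca033e, 0ec09ce, 12ce147, 41ef657, 54bcb75, ae860e8, d532410, fd60502}.
Common ancestors: {41ef657, d532410}.
Among these, 41ef657 is not an ancestor of any other common ancestor — it is the merge base.

41ef657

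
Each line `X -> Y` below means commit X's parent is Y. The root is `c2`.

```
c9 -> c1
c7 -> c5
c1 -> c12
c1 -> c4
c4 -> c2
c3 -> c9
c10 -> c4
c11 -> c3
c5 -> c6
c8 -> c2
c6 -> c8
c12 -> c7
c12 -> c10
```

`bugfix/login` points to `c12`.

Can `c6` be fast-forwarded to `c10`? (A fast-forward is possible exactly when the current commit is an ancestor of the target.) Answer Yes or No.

No

A fast-forward from c6 to c10 is possible iff c6 is an ancestor of c10.
Ancestors of c10: {c10, c2, c4}.
c6 is not among them, so fast-forward is not possible.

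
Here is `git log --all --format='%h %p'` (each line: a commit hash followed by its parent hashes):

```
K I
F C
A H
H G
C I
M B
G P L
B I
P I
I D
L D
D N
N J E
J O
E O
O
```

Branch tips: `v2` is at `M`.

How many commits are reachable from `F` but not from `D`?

3

Reachable from F: {C, D, E, F, I, J, N, O}.
Reachable from D: {D, E, J, N, O}.
In F's history but not D's: {C, F, I} — 3 commits.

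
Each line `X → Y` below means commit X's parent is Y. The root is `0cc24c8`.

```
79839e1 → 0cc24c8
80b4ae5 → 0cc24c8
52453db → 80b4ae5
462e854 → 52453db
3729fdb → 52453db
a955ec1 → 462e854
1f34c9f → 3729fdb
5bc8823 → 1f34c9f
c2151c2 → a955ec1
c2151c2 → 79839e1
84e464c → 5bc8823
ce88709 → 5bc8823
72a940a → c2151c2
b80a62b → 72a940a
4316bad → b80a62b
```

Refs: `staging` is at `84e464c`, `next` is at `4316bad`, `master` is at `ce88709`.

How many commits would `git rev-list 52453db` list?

Walking parent pointers from 52453db: reachable set = {0cc24c8, 52453db, 80b4ae5}.
That is 3 commits.

3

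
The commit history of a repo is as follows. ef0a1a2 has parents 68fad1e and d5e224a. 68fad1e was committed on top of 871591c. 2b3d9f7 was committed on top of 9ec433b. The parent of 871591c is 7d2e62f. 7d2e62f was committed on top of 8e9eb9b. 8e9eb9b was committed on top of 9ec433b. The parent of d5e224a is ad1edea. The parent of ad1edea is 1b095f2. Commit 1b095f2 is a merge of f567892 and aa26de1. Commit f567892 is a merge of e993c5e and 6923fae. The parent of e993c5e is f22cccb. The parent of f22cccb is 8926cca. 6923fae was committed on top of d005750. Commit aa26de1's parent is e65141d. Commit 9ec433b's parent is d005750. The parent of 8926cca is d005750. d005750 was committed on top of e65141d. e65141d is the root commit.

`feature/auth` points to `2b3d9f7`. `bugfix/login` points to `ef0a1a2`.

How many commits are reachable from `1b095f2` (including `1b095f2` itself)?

Walking parent pointers from 1b095f2: reachable set = {1b095f2, 6923fae, 8926cca, aa26de1, d005750, e65141d, e993c5e, f22cccb, f567892}.
That is 9 commits.

9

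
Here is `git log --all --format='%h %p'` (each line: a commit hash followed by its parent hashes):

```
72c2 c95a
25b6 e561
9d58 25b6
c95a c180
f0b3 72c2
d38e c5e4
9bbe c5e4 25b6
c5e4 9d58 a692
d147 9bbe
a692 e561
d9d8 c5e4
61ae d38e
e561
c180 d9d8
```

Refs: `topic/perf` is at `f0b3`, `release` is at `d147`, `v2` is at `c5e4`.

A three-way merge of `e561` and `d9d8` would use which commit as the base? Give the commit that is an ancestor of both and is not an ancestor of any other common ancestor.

e561

Ancestors of e561: {e561}.
Ancestors of d9d8: {25b6, 9d58, a692, c5e4, d9d8, e561}.
Common ancestors: {e561}.
The only common ancestor is e561, so it is the merge base.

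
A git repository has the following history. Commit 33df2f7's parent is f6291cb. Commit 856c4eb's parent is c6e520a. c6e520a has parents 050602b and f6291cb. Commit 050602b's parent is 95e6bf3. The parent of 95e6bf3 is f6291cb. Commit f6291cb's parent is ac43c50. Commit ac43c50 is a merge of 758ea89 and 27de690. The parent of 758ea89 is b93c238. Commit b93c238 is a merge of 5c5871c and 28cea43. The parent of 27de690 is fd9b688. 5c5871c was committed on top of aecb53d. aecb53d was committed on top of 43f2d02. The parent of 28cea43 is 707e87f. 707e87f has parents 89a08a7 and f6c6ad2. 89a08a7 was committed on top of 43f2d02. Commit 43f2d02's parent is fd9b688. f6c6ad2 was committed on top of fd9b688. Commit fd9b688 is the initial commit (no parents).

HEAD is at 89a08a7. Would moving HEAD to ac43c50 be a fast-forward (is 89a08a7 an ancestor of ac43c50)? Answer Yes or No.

A fast-forward from 89a08a7 to ac43c50 is possible iff 89a08a7 is an ancestor of ac43c50.
Ancestors of ac43c50: {27de690, 28cea43, 43f2d02, 5c5871c, 707e87f, 758ea89, 89a08a7, ac43c50, aecb53d, b93c238, f6c6ad2, fd9b688}.
89a08a7 is among them, so fast-forward is possible.

Yes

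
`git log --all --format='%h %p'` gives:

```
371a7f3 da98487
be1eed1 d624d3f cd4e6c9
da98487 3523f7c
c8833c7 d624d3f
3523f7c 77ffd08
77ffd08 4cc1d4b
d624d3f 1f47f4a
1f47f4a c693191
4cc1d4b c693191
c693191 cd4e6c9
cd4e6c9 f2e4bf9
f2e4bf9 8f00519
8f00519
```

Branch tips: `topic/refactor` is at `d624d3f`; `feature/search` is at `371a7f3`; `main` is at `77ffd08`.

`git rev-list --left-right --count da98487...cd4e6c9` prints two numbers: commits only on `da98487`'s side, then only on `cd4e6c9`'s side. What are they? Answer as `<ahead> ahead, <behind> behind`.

5 ahead, 0 behind

Reachable from da98487: {3523f7c, 4cc1d4b, 77ffd08, 8f00519, c693191, cd4e6c9, da98487, f2e4bf9}.
Reachable from cd4e6c9: {8f00519, cd4e6c9, f2e4bf9}.
Only in da98487's history (ahead): {3523f7c, 4cc1d4b, 77ffd08, c693191, da98487} — 5.
Only in cd4e6c9's history (behind): {} — 0.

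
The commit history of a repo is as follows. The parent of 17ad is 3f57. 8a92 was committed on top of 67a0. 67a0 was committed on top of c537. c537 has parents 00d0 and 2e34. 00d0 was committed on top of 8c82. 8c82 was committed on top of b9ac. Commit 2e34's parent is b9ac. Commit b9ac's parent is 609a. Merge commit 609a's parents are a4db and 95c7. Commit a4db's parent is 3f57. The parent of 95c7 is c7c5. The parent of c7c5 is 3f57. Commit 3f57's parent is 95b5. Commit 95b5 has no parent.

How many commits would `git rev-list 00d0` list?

9

Walking parent pointers from 00d0: reachable set = {00d0, 3f57, 609a, 8c82, 95b5, 95c7, a4db, b9ac, c7c5}.
That is 9 commits.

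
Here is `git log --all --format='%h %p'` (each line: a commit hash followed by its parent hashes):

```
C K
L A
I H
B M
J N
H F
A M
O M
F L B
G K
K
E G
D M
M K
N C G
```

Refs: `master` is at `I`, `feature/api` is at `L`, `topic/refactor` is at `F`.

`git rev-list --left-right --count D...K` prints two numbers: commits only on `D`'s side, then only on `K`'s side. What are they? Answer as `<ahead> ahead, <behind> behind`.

Reachable from D: {D, K, M}.
Reachable from K: {K}.
Only in D's history (ahead): {D, M} — 2.
Only in K's history (behind): {} — 0.

2 ahead, 0 behind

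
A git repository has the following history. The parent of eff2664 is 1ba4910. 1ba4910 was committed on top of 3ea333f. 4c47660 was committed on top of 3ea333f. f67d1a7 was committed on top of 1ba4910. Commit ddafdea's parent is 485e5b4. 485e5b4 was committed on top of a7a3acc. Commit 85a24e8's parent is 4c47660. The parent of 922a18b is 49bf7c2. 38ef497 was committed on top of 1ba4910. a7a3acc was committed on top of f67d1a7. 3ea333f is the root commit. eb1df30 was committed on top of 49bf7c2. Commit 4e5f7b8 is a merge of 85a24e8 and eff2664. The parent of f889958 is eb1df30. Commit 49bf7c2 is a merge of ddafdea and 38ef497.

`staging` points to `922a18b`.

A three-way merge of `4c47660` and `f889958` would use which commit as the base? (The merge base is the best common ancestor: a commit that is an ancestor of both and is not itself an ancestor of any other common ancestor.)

3ea333f

Ancestors of 4c47660: {3ea333f, 4c47660}.
Ancestors of f889958: {1ba4910, 38ef497, 3ea333f, 485e5b4, 49bf7c2, a7a3acc, ddafdea, eb1df30, f67d1a7, f889958}.
Common ancestors: {3ea333f}.
The only common ancestor is 3ea333f, so it is the merge base.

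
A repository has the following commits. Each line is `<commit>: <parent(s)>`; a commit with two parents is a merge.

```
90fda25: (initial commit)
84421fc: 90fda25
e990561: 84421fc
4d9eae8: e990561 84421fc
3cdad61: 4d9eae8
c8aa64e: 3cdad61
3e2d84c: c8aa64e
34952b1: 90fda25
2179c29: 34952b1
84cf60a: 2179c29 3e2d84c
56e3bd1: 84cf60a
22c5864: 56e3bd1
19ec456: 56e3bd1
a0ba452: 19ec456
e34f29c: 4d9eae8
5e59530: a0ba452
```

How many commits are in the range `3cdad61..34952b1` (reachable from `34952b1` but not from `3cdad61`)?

1

Reachable from 34952b1: {34952b1, 90fda25}.
Reachable from 3cdad61: {3cdad61, 4d9eae8, 84421fc, 90fda25, e990561}.
In 34952b1's history but not 3cdad61's: {34952b1} — 1 commit.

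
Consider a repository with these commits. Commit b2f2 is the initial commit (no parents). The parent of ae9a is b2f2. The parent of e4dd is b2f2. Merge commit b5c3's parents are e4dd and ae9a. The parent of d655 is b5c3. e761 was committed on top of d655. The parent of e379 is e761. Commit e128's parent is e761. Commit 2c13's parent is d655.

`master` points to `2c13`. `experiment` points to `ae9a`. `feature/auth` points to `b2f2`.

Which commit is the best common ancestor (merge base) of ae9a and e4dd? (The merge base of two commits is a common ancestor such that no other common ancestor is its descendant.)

b2f2

Ancestors of ae9a: {ae9a, b2f2}.
Ancestors of e4dd: {b2f2, e4dd}.
Common ancestors: {b2f2}.
The only common ancestor is b2f2, so it is the merge base.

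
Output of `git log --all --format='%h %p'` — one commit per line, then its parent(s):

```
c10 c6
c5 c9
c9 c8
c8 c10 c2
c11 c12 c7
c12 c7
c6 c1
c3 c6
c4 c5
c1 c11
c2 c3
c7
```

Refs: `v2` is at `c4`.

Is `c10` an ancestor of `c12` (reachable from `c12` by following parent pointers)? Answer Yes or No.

No

Ancestors of c12: {c12, c7}.
c10 is not in that set, so it is not an ancestor of c12.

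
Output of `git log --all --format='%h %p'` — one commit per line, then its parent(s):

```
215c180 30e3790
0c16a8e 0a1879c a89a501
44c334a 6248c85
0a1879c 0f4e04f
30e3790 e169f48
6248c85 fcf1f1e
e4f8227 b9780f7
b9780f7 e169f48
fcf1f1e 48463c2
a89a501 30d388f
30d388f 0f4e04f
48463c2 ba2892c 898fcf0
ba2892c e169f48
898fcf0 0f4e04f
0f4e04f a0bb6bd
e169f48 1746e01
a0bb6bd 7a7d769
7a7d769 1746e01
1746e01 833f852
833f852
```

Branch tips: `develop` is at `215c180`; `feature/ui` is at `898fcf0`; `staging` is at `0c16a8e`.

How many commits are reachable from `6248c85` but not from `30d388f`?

6

Reachable from 6248c85: {0f4e04f, 1746e01, 48463c2, 6248c85, 7a7d769, 833f852, 898fcf0, a0bb6bd, ba2892c, e169f48, fcf1f1e}.
Reachable from 30d388f: {0f4e04f, 1746e01, 30d388f, 7a7d769, 833f852, a0bb6bd}.
In 6248c85's history but not 30d388f's: {48463c2, 6248c85, 898fcf0, ba2892c, e169f48, fcf1f1e} — 6 commits.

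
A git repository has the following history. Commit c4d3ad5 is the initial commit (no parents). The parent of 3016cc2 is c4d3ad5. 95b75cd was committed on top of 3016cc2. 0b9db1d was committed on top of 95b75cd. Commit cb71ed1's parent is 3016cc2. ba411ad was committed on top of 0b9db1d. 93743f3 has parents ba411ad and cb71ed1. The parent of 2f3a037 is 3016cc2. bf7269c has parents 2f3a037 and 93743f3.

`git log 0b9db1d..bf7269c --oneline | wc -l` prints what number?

Reachable from bf7269c: {0b9db1d, 2f3a037, 3016cc2, 93743f3, 95b75cd, ba411ad, bf7269c, c4d3ad5, cb71ed1}.
Reachable from 0b9db1d: {0b9db1d, 3016cc2, 95b75cd, c4d3ad5}.
In bf7269c's history but not 0b9db1d's: {2f3a037, 93743f3, ba411ad, bf7269c, cb71ed1} — 5 commits.

5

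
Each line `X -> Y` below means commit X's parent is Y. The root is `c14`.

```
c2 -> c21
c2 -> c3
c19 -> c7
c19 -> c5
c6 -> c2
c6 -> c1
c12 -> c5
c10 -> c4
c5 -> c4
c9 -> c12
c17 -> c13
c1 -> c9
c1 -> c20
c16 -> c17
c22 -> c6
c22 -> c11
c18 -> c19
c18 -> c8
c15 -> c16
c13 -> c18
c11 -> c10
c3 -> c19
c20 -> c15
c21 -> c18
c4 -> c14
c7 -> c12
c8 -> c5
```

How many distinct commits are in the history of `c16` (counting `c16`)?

11

Walking parent pointers from c16: reachable set = {c12, c13, c14, c16, c17, c18, c19, c4, c5, c7, c8}.
That is 11 commits.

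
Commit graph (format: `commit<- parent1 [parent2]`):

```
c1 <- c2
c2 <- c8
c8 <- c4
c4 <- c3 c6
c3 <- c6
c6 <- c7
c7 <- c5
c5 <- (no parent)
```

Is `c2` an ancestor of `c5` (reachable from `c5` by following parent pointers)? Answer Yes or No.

Ancestors of c5: {c5}.
c2 is not in that set, so it is not an ancestor of c5.

No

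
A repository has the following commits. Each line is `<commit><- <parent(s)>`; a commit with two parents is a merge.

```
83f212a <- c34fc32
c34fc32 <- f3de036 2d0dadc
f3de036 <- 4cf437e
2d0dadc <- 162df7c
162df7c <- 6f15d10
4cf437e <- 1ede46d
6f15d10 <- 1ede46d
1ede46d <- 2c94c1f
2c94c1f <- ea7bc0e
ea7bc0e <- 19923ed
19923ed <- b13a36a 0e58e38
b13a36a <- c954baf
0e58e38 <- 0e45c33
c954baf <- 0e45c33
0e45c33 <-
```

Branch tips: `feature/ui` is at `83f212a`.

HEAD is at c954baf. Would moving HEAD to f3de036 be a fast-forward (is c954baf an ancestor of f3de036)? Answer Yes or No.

A fast-forward from c954baf to f3de036 is possible iff c954baf is an ancestor of f3de036.
Ancestors of f3de036: {0e45c33, 0e58e38, 19923ed, 1ede46d, 2c94c1f, 4cf437e, b13a36a, c954baf, ea7bc0e, f3de036}.
c954baf is among them, so fast-forward is possible.

Yes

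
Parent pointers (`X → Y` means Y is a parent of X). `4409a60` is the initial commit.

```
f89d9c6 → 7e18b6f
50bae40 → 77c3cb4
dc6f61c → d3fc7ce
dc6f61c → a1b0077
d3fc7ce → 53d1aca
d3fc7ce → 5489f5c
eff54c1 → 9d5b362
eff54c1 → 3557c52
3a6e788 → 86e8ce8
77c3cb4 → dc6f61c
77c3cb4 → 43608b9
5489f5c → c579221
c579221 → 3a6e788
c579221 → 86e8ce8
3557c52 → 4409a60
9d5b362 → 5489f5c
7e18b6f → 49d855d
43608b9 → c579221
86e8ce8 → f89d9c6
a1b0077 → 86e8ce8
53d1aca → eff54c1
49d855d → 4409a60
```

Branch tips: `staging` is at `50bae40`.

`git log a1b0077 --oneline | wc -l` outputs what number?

6

Walking parent pointers from a1b0077: reachable set = {4409a60, 49d855d, 7e18b6f, 86e8ce8, a1b0077, f89d9c6}.
That is 6 commits.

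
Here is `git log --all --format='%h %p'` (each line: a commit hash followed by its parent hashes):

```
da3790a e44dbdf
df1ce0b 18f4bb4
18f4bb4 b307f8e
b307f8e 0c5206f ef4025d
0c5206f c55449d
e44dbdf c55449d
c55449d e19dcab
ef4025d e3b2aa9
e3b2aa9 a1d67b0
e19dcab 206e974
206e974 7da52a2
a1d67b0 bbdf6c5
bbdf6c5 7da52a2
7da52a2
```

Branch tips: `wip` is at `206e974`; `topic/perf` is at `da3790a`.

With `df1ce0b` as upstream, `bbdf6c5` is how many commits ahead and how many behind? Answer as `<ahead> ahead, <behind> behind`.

0 ahead, 10 behind

Reachable from bbdf6c5: {7da52a2, bbdf6c5}.
Reachable from df1ce0b: {0c5206f, 18f4bb4, 206e974, 7da52a2, a1d67b0, b307f8e, bbdf6c5, c55449d, df1ce0b, e19dcab, e3b2aa9, ef4025d}.
Only in bbdf6c5's history (ahead): {} — 0.
Only in df1ce0b's history (behind): {0c5206f, 18f4bb4, 206e974, a1d67b0, b307f8e, c55449d, df1ce0b, e19dcab, e3b2aa9, ef4025d} — 10.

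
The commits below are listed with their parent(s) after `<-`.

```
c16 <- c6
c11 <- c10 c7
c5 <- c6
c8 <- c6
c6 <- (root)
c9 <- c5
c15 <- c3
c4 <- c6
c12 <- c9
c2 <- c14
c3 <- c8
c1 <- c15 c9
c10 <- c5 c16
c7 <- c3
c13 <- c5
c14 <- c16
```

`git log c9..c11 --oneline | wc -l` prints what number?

6

Reachable from c11: {c10, c11, c16, c3, c5, c6, c7, c8}.
Reachable from c9: {c5, c6, c9}.
In c11's history but not c9's: {c10, c11, c16, c3, c7, c8} — 6 commits.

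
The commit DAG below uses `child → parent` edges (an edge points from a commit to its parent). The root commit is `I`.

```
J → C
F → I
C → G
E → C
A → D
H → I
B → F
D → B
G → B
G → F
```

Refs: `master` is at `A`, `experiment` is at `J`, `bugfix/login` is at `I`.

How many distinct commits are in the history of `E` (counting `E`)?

6

Walking parent pointers from E: reachable set = {B, C, E, F, G, I}.
That is 6 commits.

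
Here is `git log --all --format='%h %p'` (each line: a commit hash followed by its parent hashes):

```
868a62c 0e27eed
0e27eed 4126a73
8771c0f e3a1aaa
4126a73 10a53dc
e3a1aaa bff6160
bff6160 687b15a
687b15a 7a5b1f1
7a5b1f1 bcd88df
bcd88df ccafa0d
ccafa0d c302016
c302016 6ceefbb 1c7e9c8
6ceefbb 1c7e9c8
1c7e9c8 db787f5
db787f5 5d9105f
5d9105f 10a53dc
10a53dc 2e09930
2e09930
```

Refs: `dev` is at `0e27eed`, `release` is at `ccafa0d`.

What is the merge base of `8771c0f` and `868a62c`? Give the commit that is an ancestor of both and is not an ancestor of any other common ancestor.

10a53dc

Ancestors of 8771c0f: {10a53dc, 1c7e9c8, 2e09930, 5d9105f, 687b15a, 6ceefbb, 7a5b1f1, 8771c0f, bcd88df, bff6160, c302016, ccafa0d, db787f5, e3a1aaa}.
Ancestors of 868a62c: {0e27eed, 10a53dc, 2e09930, 4126a73, 868a62c}.
Common ancestors: {10a53dc, 2e09930}.
Among these, 10a53dc is not an ancestor of any other common ancestor — it is the merge base.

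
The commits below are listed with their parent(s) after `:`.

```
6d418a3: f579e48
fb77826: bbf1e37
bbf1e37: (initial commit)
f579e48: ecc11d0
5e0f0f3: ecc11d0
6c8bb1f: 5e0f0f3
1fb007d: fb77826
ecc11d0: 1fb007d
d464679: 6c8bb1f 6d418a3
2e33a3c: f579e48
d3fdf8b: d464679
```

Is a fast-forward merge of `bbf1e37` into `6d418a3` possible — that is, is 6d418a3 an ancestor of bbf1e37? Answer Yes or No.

No

A fast-forward from 6d418a3 to bbf1e37 is possible iff 6d418a3 is an ancestor of bbf1e37.
Ancestors of bbf1e37: {bbf1e37}.
6d418a3 is not among them, so fast-forward is not possible.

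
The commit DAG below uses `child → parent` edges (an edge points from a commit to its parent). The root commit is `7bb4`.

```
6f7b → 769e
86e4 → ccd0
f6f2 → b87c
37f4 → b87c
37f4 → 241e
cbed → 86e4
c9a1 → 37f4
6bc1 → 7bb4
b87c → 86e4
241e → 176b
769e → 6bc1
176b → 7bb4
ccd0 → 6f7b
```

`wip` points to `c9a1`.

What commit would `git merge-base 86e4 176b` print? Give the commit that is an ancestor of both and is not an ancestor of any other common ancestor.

Ancestors of 86e4: {6bc1, 6f7b, 769e, 7bb4, 86e4, ccd0}.
Ancestors of 176b: {176b, 7bb4}.
Common ancestors: {7bb4}.
The only common ancestor is 7bb4, so it is the merge base.

7bb4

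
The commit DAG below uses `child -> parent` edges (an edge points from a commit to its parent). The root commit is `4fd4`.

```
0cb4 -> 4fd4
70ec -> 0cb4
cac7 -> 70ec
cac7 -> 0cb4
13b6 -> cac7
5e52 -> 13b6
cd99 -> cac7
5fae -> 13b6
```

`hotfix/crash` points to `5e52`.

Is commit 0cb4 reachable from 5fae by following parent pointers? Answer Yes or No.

Yes

Ancestors of 5fae (commits reachable by following parents): {0cb4, 13b6, 4fd4, 5fae, 70ec, cac7}.
0cb4 is in that set, so it is an ancestor of 5fae.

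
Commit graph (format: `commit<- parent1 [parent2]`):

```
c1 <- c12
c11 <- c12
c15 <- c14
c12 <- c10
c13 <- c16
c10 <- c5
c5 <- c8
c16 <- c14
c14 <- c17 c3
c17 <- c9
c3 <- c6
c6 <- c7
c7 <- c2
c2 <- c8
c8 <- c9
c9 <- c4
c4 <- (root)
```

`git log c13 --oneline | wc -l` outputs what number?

Walking parent pointers from c13: reachable set = {c13, c14, c16, c17, c2, c3, c4, c6, c7, c8, c9}.
That is 11 commits.

11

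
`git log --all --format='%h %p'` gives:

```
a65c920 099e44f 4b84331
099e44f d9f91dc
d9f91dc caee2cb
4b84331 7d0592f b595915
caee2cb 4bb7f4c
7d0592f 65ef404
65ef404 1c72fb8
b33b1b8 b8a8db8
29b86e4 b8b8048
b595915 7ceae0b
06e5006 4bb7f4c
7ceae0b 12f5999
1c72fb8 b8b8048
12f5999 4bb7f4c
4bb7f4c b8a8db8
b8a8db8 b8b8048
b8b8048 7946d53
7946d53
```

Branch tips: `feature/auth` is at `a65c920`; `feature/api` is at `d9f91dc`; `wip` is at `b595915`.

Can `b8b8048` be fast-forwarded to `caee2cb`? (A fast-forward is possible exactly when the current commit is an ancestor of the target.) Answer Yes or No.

A fast-forward from b8b8048 to caee2cb is possible iff b8b8048 is an ancestor of caee2cb.
Ancestors of caee2cb: {4bb7f4c, 7946d53, b8a8db8, b8b8048, caee2cb}.
b8b8048 is among them, so fast-forward is possible.

Yes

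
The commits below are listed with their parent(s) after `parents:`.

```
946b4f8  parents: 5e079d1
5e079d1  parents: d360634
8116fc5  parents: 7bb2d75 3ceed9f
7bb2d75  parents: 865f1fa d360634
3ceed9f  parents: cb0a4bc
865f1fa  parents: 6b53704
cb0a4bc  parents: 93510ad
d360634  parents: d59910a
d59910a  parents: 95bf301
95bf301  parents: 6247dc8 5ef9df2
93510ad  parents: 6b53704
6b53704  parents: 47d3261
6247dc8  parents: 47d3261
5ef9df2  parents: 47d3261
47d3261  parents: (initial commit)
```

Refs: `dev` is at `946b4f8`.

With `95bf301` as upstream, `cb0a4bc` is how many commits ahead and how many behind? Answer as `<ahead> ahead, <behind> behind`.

3 ahead, 3 behind

Reachable from cb0a4bc: {47d3261, 6b53704, 93510ad, cb0a4bc}.
Reachable from 95bf301: {47d3261, 5ef9df2, 6247dc8, 95bf301}.
Only in cb0a4bc's history (ahead): {6b53704, 93510ad, cb0a4bc} — 3.
Only in 95bf301's history (behind): {5ef9df2, 6247dc8, 95bf301} — 3.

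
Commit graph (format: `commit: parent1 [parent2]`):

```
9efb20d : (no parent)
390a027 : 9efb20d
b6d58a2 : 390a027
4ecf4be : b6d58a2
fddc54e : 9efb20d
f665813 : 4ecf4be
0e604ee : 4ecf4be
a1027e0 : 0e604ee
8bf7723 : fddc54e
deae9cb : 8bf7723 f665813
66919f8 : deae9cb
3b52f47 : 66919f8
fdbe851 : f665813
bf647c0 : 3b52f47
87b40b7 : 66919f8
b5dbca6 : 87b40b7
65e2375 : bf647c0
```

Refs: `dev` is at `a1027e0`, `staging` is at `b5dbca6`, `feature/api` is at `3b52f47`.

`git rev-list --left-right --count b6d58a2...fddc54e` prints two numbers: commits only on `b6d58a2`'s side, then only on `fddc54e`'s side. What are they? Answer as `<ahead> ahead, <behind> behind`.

2 ahead, 1 behind

Reachable from b6d58a2: {390a027, 9efb20d, b6d58a2}.
Reachable from fddc54e: {9efb20d, fddc54e}.
Only in b6d58a2's history (ahead): {390a027, b6d58a2} — 2.
Only in fddc54e's history (behind): {fddc54e} — 1.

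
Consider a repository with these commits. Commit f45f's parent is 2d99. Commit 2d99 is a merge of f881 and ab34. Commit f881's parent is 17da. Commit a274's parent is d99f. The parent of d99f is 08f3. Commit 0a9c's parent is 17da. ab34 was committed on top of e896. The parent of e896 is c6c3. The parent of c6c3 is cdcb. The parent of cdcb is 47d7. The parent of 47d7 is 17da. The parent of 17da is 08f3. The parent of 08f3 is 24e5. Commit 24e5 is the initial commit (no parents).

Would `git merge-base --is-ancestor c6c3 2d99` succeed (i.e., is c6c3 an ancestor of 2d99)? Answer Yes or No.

Ancestors of 2d99 (commits reachable by following parents): {08f3, 17da, 24e5, 2d99, 47d7, ab34, c6c3, cdcb, e896, f881}.
c6c3 is in that set, so it is an ancestor of 2d99.

Yes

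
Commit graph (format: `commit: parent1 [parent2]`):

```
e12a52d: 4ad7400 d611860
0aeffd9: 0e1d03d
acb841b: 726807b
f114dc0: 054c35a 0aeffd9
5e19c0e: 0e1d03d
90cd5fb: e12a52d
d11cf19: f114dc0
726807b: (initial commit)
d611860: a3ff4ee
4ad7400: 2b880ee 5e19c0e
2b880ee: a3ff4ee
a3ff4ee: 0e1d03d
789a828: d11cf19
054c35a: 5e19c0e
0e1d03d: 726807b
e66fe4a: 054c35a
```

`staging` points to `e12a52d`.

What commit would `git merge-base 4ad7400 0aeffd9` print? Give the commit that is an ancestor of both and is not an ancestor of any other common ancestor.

0e1d03d

Ancestors of 4ad7400: {0e1d03d, 2b880ee, 4ad7400, 5e19c0e, 726807b, a3ff4ee}.
Ancestors of 0aeffd9: {0aeffd9, 0e1d03d, 726807b}.
Common ancestors: {0e1d03d, 726807b}.
Among these, 0e1d03d is not an ancestor of any other common ancestor — it is the merge base.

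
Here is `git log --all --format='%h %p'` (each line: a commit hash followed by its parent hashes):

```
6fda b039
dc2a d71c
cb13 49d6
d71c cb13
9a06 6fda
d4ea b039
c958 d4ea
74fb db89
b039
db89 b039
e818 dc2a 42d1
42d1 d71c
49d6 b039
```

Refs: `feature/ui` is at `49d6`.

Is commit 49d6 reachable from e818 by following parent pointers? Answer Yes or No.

Yes

Ancestors of e818 (commits reachable by following parents): {42d1, 49d6, b039, cb13, d71c, dc2a, e818}.
49d6 is in that set, so it is an ancestor of e818.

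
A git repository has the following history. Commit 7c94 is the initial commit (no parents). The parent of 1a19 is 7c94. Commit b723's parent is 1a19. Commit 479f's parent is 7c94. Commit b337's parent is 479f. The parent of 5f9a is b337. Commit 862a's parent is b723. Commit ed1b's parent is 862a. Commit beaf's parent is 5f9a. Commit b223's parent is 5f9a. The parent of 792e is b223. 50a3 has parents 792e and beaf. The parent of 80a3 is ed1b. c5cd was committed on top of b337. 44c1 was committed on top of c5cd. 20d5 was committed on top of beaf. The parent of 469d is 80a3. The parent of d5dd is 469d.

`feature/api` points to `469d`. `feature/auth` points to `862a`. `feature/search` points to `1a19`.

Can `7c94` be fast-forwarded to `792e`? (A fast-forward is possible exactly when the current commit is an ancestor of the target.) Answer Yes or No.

A fast-forward from 7c94 to 792e is possible iff 7c94 is an ancestor of 792e.
Ancestors of 792e: {479f, 5f9a, 792e, 7c94, b223, b337}.
7c94 is among them, so fast-forward is possible.

Yes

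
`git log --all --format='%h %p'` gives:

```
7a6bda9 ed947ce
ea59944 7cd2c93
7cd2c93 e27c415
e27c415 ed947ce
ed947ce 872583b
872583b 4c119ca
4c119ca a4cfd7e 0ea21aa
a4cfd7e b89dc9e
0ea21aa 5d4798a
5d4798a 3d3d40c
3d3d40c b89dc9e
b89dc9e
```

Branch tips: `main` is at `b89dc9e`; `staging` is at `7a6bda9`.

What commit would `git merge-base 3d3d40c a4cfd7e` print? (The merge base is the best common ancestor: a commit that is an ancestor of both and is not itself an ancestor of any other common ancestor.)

Ancestors of 3d3d40c: {3d3d40c, b89dc9e}.
Ancestors of a4cfd7e: {a4cfd7e, b89dc9e}.
Common ancestors: {b89dc9e}.
The only common ancestor is b89dc9e, so it is the merge base.

b89dc9e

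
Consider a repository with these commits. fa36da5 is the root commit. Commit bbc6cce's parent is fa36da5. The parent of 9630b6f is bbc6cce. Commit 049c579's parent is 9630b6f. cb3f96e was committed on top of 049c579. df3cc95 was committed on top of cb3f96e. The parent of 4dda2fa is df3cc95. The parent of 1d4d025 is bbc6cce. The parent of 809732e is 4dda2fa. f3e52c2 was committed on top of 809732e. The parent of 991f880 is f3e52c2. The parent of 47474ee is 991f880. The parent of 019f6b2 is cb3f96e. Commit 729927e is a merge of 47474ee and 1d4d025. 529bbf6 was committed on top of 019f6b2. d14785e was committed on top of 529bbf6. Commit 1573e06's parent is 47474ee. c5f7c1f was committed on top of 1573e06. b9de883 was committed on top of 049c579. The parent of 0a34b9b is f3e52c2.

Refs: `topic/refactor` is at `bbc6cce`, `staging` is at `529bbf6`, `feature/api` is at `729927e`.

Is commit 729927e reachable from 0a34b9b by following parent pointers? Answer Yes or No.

No

Ancestors of 0a34b9b: {049c579, 0a34b9b, 4dda2fa, 809732e, 9630b6f, bbc6cce, cb3f96e, df3cc95, f3e52c2, fa36da5}.
729927e is not in that set, so it is not an ancestor of 0a34b9b.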